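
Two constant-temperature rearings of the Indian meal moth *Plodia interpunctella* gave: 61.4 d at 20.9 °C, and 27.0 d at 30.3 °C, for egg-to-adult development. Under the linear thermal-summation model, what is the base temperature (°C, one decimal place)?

Equal thermal constants: D₁(T₁ − T_b) = D₂(T₂ − T_b).
61.4·(20.9 − T_b) = 27.0·(30.3 − T_b)
T_b = (61.4·20.9 − 27.0·30.3) / (61.4 − 27.0) = 465.16 / 34.4 = 13.522 °C ≈ 13.5 °C.

13.5 °C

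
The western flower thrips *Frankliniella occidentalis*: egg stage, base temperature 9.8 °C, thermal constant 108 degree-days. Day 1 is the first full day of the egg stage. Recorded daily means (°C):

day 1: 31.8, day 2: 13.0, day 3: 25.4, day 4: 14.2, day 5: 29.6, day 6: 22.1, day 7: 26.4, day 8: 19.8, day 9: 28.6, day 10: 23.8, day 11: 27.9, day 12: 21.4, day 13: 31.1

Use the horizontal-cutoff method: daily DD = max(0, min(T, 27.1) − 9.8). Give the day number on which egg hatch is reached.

day 9

Daily DD above 9.8 °C (capped at 17.3): 17.3, 3.2, 15.6, 4.4, 17.3, 12.3, 16.6, 10.0, 17.3, 14.0, 17.3, 11.6, 17.3.
Cumulative: 17.3, 20.5, 36.1, 40.5, 57.8, 70.1, 86.7, 96.7, 114.0, 128.0, 145.3, 156.9, 174.2.
The total first reaches 108 DD on day 9.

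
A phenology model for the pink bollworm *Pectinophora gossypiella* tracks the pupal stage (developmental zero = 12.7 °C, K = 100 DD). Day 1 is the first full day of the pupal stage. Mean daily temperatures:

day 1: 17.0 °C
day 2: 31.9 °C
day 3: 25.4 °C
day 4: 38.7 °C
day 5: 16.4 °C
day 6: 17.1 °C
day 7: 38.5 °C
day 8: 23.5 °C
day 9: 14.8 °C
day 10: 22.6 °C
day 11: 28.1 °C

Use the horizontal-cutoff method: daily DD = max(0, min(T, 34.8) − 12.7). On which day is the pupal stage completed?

day 9

Daily DD above 12.7 °C (capped at 22.1): 4.3, 19.2, 12.7, 22.1, 3.7, 4.4, 22.1, 10.8, 2.1, 9.9, 15.4.
Cumulative: 4.3, 23.5, 36.2, 58.3, 62.0, 66.4, 88.5, 99.3, 101.4, 111.3, 126.7.
The total first reaches 100 DD on day 9.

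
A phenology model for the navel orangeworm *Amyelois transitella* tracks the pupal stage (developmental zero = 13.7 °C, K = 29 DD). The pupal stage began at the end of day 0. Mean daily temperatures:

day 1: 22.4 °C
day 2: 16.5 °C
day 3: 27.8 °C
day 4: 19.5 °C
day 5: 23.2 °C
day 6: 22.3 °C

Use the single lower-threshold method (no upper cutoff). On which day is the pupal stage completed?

day 4

Daily DD above 13.7 °C: 8.7, 2.8, 14.1, 5.8, 9.5, 8.6.
Cumulative: 8.7, 11.5, 25.6, 31.4, 40.9, 49.5.
The total first reaches 29 DD on day 4.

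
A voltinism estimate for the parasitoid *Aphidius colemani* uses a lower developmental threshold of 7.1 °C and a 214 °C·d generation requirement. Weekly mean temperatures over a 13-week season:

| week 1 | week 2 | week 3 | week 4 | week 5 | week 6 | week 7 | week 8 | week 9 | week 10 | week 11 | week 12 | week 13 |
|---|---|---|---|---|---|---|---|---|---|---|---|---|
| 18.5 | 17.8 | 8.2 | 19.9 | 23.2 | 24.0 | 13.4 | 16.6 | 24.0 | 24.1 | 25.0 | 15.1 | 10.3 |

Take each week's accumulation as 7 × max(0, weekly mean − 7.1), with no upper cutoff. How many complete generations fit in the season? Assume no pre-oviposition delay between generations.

4 generations

Weekly DD (7 × max(0, T̄ − 7.1)): 79.8, 74.9, 7.7, 89.6, 112.7, 118.3, 44.1, 66.5, 118.3, 119.0, 125.3, 56.0, 22.4.
Season total = 1034.6 DD.
Complete generations = ⌊1034.6 / 214⌋ = 4.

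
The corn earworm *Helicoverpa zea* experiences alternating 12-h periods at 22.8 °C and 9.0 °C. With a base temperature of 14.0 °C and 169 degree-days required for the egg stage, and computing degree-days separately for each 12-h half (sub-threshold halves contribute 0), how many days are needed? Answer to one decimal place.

38.4 days

Day half: max(0, 22.8 − 14.0) × 0.5 = 8.8 × 0.5 = 4.40 DD.
Night half: max(0, 9.0 − 14.0) × 0.5 = 0.0 × 0.5 = 0.00 DD.
Per 24 h: 4.40 DD/day.
Duration = 169 / 4.40 = 38.409 ≈ 38.4 days.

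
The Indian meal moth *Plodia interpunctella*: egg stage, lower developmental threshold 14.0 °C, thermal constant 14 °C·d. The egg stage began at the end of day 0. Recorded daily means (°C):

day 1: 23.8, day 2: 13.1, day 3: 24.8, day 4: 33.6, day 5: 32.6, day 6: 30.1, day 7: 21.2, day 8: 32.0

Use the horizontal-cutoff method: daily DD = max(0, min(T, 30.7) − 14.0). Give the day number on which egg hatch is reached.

Daily DD above 14.0 °C (capped at 16.7): 9.8, 0.0, 10.8, 16.7, 16.7, 16.1, 7.2, 16.7.
Cumulative: 9.8, 9.8, 20.6, 37.3, 54.0, 70.1, 77.3, 94.0.
The total first reaches 14 DD on day 3.

day 3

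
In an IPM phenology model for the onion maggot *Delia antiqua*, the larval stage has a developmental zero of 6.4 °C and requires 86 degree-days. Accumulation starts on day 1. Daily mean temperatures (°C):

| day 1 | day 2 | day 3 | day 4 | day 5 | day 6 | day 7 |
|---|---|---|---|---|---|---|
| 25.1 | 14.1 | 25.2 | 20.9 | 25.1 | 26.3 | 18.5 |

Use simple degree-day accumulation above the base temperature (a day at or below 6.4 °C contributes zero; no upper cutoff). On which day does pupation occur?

Daily DD above 6.4 °C: 18.7, 7.7, 18.8, 14.5, 18.7, 19.9, 12.1.
Cumulative: 18.7, 26.4, 45.2, 59.7, 78.4, 98.3, 110.4.
The total first reaches 86 DD on day 6.

day 6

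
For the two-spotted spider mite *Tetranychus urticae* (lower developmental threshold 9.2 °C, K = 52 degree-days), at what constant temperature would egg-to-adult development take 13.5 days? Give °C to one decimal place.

Required daily accumulation = 52 / 13.5 = 3.852 DD/day.
T = T_base + 3.852 = 9.2 + 3.852 = 13.052 ≈ 13.1 °C.

13.1 °C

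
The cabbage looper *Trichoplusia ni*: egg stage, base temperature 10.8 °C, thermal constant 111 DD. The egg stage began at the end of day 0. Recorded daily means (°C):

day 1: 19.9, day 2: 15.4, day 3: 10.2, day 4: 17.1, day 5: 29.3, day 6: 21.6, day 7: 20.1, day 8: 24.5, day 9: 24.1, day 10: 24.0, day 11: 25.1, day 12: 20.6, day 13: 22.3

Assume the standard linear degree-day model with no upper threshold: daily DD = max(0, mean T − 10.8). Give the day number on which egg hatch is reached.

Daily DD above 10.8 °C: 9.1, 4.6, 0.0, 6.3, 18.5, 10.8, 9.3, 13.7, 13.3, 13.2, 14.3, 9.8, 11.5.
Cumulative: 9.1, 13.7, 13.7, 20.0, 38.5, 49.3, 58.6, 72.3, 85.6, 98.8, 113.1, 122.9, 134.4.
The total first reaches 111 DD on day 11.

day 11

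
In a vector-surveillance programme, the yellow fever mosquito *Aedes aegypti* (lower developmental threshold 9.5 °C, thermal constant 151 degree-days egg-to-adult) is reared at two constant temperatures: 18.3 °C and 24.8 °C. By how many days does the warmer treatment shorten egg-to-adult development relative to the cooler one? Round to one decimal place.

At 18.3 °C: 151 / (18.3 − 9.5) = 151 / 8.8 = 17.159 d.
At 24.8 °C: 151 / (24.8 − 9.5) = 151 / 15.3 = 9.869 d.
Difference = |17.159 − 9.869| = 7.290 ≈ 7.3 days.

7.3 days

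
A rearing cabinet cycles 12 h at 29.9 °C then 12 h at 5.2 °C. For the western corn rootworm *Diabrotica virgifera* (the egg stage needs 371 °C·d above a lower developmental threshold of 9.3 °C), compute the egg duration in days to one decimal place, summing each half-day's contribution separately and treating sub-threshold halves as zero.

Day half: max(0, 29.9 − 9.3) × 0.5 = 20.6 × 0.5 = 10.30 DD.
Night half: max(0, 5.2 − 9.3) × 0.5 = 0.0 × 0.5 = 0.00 DD.
Per 24 h: 10.30 DD/day.
Duration = 371 / 10.30 = 36.019 ≈ 36.0 days.

36.0 days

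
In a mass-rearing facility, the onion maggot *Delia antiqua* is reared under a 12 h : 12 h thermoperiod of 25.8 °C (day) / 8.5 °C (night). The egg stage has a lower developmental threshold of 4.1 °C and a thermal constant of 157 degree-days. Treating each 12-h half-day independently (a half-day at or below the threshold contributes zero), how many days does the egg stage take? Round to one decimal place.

Day half: max(0, 25.8 − 4.1) × 0.5 = 21.7 × 0.5 = 10.85 DD.
Night half: max(0, 8.5 − 4.1) × 0.5 = 4.4 × 0.5 = 2.20 DD.
Per 24 h: 13.05 DD/day.
Duration = 157 / 13.05 = 12.031 ≈ 12.0 days.

12.0 days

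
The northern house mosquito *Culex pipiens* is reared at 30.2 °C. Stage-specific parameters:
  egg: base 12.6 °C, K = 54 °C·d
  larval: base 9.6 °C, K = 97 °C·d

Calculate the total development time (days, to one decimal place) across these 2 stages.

7.8 days

egg: 54 / (30.2 − 12.6) = 54 / 17.6 = 3.068 d.
larval: 97 / (30.2 − 9.6) = 97 / 20.6 = 4.709 d.
Sum = 7.777 ≈ 7.8 days.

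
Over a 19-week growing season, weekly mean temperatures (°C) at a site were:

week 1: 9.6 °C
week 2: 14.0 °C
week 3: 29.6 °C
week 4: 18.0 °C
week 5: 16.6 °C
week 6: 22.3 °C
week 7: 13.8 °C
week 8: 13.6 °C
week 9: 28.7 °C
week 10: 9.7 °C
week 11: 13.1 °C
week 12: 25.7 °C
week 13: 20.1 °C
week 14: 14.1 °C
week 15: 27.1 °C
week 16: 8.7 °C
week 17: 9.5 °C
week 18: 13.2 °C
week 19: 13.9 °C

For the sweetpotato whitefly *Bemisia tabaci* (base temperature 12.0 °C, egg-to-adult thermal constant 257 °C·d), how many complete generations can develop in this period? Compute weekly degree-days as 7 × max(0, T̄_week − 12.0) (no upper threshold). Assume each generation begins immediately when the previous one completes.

2 generations

Weekly DD (7 × max(0, T̄ − 12.0)): 0.0, 14.0, 123.2, 42.0, 32.2, 72.1, 12.6, 11.2, 116.9, 0.0, 7.7, 95.9, 56.7, 14.7, 105.7, 0.0, 0.0, 8.4, 13.3.
Season total = 726.6 DD.
Complete generations = ⌊726.6 / 257⌋ = 2.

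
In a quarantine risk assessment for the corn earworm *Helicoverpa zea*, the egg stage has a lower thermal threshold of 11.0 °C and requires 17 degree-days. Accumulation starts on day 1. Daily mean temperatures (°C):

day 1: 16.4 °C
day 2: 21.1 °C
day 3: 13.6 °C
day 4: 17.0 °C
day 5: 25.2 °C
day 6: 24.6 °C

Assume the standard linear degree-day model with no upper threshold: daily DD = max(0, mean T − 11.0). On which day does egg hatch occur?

Daily DD above 11.0 °C: 5.4, 10.1, 2.6, 6.0, 14.2, 13.6.
Cumulative: 5.4, 15.5, 18.1, 24.1, 38.3, 51.9.
The total first reaches 17 DD on day 3.

day 3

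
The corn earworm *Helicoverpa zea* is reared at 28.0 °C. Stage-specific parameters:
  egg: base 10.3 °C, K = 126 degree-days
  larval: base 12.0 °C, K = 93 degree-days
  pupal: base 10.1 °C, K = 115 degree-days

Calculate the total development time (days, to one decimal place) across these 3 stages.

19.4 days

egg: 126 / (28.0 − 10.3) = 126 / 17.7 = 7.119 d.
larval: 93 / (28.0 − 12.0) = 93 / 16.0 = 5.812 d.
pupal: 115 / (28.0 − 10.1) = 115 / 17.9 = 6.425 d.
Sum = 19.356 ≈ 19.4 days.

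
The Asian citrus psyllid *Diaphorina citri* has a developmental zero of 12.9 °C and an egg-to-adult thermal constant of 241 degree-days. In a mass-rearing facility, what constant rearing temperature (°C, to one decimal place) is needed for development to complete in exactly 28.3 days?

21.4 °C

Required daily accumulation = 241 / 28.3 = 8.516 DD/day.
T = T_base + 8.516 = 12.9 + 8.516 = 21.416 ≈ 21.4 °C.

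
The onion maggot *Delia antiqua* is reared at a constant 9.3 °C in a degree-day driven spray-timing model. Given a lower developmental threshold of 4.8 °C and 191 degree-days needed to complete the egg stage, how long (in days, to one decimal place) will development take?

42.4 days

Daily accumulation = 9.3 − 4.8 = 4.5 DD/day.
Duration = 191 / 4.5 = 42.444 ≈ 42.4 days.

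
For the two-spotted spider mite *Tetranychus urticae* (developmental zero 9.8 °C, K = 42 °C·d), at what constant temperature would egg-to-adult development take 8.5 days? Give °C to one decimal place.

Required daily accumulation = 42 / 8.5 = 4.941 DD/day.
T = T_base + 4.941 = 9.8 + 4.941 = 14.741 ≈ 14.7 °C.

14.7 °C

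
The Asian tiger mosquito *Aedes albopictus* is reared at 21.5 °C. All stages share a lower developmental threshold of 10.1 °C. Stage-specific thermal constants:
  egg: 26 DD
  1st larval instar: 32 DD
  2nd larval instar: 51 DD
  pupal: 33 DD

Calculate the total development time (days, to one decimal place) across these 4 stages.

Daily accumulation at 21.5 °C = 21.5 − 10.1 = 11.4 DD/day.
Total K = 26 + 32 + 51 + 33 = 142 DD.
Total duration = 142 / 11.4 = 12.456 ≈ 12.5 days.

12.5 days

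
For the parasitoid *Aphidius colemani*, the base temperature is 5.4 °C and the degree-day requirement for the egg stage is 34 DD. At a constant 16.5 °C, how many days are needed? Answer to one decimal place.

3.1 days

Daily accumulation = 16.5 − 5.4 = 11.1 DD/day.
Duration = 34 / 11.1 = 3.063 ≈ 3.1 days.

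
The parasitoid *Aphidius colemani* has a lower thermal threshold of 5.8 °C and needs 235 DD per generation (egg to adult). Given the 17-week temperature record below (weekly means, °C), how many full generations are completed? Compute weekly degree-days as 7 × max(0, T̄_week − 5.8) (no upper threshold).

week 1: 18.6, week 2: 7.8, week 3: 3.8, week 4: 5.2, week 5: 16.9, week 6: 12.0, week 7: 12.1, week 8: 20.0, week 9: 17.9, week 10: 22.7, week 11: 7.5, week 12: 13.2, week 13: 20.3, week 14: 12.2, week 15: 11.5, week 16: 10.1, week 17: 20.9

4 generations

Weekly DD (7 × max(0, T̄ − 5.8)): 89.6, 14.0, 0.0, 0.0, 77.7, 43.4, 44.1, 99.4, 84.7, 118.3, 11.9, 51.8, 101.5, 44.8, 39.9, 30.1, 105.7.
Season total = 956.9 DD.
Complete generations = ⌊956.9 / 235⌋ = 4.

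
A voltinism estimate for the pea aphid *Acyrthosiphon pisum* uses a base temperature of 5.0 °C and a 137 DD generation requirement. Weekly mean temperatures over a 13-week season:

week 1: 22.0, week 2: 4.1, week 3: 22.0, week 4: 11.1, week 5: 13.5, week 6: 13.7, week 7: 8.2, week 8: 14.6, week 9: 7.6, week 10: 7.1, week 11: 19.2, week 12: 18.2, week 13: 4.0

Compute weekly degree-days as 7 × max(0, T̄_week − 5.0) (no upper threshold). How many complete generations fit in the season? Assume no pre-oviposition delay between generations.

Weekly DD (7 × max(0, T̄ − 5.0)): 119.0, 0.0, 119.0, 42.7, 59.5, 60.9, 22.4, 67.2, 18.2, 14.7, 99.4, 92.4, 0.0.
Season total = 715.4 DD.
Complete generations = ⌊715.4 / 137⌋ = 5.

5 generations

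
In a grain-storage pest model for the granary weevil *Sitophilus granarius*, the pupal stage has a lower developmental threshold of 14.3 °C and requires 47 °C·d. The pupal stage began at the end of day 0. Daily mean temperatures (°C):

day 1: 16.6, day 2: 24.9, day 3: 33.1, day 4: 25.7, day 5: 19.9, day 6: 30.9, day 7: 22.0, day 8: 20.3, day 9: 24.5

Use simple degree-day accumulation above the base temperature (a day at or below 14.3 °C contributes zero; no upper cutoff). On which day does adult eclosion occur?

day 5

Daily DD above 14.3 °C: 2.3, 10.6, 18.8, 11.4, 5.6, 16.6, 7.7, 6.0, 10.2.
Cumulative: 2.3, 12.9, 31.7, 43.1, 48.7, 65.3, 73.0, 79.0, 89.2.
The total first reaches 47 DD on day 5.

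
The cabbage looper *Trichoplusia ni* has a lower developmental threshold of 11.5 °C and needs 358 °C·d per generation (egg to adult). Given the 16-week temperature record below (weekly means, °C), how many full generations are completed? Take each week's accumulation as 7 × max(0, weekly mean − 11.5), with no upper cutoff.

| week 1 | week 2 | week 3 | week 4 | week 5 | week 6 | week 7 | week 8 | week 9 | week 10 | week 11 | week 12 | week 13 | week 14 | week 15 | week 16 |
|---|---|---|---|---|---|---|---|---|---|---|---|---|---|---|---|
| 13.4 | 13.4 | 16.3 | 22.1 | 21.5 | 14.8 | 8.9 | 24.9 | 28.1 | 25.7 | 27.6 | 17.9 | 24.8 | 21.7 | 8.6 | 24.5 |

2 generations

Weekly DD (7 × max(0, T̄ − 11.5)): 13.3, 13.3, 33.6, 74.2, 70.0, 23.1, 0.0, 93.8, 116.2, 99.4, 112.7, 44.8, 93.1, 71.4, 0.0, 91.0.
Season total = 949.9 DD.
Complete generations = ⌊949.9 / 358⌋ = 2.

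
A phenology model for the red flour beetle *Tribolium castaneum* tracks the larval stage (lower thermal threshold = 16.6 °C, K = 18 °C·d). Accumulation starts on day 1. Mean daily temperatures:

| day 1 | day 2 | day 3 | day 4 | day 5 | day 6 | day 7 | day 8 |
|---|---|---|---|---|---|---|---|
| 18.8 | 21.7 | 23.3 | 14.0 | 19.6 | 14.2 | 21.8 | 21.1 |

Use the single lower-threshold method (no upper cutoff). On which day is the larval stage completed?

day 7

Daily DD above 16.6 °C: 2.2, 5.1, 6.7, 0.0, 3.0, 0.0, 5.2, 4.5.
Cumulative: 2.2, 7.3, 14.0, 14.0, 17.0, 17.0, 22.2, 26.7.
The total first reaches 18 DD on day 7.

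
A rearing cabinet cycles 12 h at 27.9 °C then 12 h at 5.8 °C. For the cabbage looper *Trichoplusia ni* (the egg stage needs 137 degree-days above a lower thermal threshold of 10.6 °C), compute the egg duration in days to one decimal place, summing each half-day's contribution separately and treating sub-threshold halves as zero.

15.8 days

Day half: max(0, 27.9 − 10.6) × 0.5 = 17.3 × 0.5 = 8.65 DD.
Night half: max(0, 5.8 − 10.6) × 0.5 = 0.0 × 0.5 = 0.00 DD.
Per 24 h: 8.65 DD/day.
Duration = 137 / 8.65 = 15.838 ≈ 15.8 days.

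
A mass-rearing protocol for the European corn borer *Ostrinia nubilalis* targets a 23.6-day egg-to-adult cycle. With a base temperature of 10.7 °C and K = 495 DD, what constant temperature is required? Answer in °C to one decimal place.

Required daily accumulation = 495 / 23.6 = 20.975 DD/day.
T = T_base + 20.975 = 10.7 + 20.975 = 31.675 ≈ 31.7 °C.

31.7 °C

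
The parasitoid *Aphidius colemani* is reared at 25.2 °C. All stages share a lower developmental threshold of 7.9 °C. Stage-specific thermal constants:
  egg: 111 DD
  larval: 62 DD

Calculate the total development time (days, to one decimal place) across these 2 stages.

10.0 days

Daily accumulation at 25.2 °C = 25.2 − 7.9 = 17.3 DD/day.
Total K = 111 + 62 = 173 DD.
Total duration = 173 / 17.3 = 10.000 ≈ 10.0 days.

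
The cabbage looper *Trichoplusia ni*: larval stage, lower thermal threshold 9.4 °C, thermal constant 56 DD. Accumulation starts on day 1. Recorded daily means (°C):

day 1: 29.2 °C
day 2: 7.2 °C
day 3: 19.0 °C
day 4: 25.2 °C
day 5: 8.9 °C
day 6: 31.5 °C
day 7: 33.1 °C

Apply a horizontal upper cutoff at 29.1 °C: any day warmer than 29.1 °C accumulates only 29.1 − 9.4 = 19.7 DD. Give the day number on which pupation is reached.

Daily DD above 9.4 °C (capped at 19.7): 19.7, 0.0, 9.6, 15.8, 0.0, 19.7, 19.7.
Cumulative: 19.7, 19.7, 29.3, 45.1, 45.1, 64.8, 84.5.
The total first reaches 56 DD on day 6.

day 6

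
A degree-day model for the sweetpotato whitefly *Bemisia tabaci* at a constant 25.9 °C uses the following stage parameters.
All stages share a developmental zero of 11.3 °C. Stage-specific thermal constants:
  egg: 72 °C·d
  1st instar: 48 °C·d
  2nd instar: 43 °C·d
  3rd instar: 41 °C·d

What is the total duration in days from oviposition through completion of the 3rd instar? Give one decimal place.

Daily accumulation at 25.9 °C = 25.9 − 11.3 = 14.6 DD/day.
Total K = 72 + 48 + 43 + 41 = 204 DD.
Total duration = 204 / 14.6 = 13.973 ≈ 14.0 days.

14.0 days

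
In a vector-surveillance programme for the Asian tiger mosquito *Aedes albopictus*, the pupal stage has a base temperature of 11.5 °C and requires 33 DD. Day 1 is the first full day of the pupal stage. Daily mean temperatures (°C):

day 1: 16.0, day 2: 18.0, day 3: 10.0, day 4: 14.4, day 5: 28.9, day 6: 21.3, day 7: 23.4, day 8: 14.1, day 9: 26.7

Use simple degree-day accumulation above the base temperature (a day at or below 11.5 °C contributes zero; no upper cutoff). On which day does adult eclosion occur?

Daily DD above 11.5 °C: 4.5, 6.5, 0.0, 2.9, 17.4, 9.8, 11.9, 2.6, 15.2.
Cumulative: 4.5, 11.0, 11.0, 13.9, 31.3, 41.1, 53.0, 55.6, 70.8.
The total first reaches 33 DD on day 6.

day 6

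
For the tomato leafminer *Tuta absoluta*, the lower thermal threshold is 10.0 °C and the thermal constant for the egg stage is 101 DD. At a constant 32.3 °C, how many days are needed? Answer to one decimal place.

4.5 days

Daily accumulation = 32.3 − 10.0 = 22.3 DD/day.
Duration = 101 / 22.3 = 4.529 ≈ 4.5 days.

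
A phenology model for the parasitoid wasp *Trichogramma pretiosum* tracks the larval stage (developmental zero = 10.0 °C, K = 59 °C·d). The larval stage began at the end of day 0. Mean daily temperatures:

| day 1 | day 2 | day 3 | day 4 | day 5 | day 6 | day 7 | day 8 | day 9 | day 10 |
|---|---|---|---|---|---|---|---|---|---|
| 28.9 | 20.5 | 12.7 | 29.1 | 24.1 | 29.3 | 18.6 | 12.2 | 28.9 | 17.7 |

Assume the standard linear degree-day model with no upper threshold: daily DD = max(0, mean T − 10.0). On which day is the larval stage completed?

day 5

Daily DD above 10.0 °C: 18.9, 10.5, 2.7, 19.1, 14.1, 19.3, 8.6, 2.2, 18.9, 7.7.
Cumulative: 18.9, 29.4, 32.1, 51.2, 65.3, 84.6, 93.2, 95.4, 114.3, 122.0.
The total first reaches 59 DD on day 5.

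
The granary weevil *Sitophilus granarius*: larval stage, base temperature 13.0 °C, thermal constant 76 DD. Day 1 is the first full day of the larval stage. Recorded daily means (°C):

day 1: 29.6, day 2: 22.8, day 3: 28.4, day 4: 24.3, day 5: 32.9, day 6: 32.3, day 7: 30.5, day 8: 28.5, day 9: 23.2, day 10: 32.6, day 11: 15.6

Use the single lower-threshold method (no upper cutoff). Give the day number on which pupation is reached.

Daily DD above 13.0 °C: 16.6, 9.8, 15.4, 11.3, 19.9, 19.3, 17.5, 15.5, 10.2, 19.6, 2.6.
Cumulative: 16.6, 26.4, 41.8, 53.1, 73.0, 92.3, 109.8, 125.3, 135.5, 155.1, 157.7.
The total first reaches 76 DD on day 6.

day 6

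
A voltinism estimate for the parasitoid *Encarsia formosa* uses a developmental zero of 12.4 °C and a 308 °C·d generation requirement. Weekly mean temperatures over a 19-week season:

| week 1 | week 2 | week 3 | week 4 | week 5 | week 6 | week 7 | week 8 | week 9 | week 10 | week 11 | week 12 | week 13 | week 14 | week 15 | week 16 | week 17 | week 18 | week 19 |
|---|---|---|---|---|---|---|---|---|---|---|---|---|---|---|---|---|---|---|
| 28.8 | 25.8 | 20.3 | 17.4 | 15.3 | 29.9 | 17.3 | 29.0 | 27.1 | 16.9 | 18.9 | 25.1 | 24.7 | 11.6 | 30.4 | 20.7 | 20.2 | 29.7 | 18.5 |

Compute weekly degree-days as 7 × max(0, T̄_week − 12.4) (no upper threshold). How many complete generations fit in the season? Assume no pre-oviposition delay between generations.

4 generations

Weekly DD (7 × max(0, T̄ − 12.4)): 114.8, 93.8, 55.3, 35.0, 20.3, 122.5, 34.3, 116.2, 102.9, 31.5, 45.5, 88.9, 86.1, 0.0, 126.0, 58.1, 54.6, 121.1, 42.7.
Season total = 1349.6 DD.
Complete generations = ⌊1349.6 / 308⌋ = 4.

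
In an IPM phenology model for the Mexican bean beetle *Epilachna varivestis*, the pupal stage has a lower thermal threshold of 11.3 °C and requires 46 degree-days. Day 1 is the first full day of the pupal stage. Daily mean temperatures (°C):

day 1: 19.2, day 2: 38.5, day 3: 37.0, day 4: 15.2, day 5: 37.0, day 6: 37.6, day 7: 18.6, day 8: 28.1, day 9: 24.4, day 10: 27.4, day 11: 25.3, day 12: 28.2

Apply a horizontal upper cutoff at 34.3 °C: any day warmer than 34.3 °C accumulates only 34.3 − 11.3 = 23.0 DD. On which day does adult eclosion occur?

Daily DD above 11.3 °C (capped at 23.0): 7.9, 23.0, 23.0, 3.9, 23.0, 23.0, 7.3, 16.8, 13.1, 16.1, 14.0, 16.9.
Cumulative: 7.9, 30.9, 53.9, 57.8, 80.8, 103.8, 111.1, 127.9, 141.0, 157.1, 171.1, 188.0.
The total first reaches 46 DD on day 3.

day 3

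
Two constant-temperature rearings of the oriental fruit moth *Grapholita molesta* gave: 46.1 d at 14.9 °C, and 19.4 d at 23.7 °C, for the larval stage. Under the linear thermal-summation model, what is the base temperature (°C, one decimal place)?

Under the model K = D·(T − T_b), so D₁·(T₁ − T_b) = D₂·(T₂ − T_b).
46.1·(14.9 − T_b) = 19.4·(23.7 − T_b)
T_b = (46.1·14.9 − 19.4·23.7) / (46.1 − 19.4) = 227.11 / 26.7 = 8.506 °C ≈ 8.5 °C.

8.5 °C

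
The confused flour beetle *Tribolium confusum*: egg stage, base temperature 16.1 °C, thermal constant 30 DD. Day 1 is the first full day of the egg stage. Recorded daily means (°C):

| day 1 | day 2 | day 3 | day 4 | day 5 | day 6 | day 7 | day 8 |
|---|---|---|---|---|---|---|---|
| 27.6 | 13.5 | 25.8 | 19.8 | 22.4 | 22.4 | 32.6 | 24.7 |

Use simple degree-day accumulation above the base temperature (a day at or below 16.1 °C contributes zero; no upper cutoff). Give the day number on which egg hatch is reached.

Daily DD above 16.1 °C: 11.5, 0.0, 9.7, 3.7, 6.3, 6.3, 16.5, 8.6.
Cumulative: 11.5, 11.5, 21.2, 24.9, 31.2, 37.5, 54.0, 62.6.
The total first reaches 30 DD on day 5.

day 5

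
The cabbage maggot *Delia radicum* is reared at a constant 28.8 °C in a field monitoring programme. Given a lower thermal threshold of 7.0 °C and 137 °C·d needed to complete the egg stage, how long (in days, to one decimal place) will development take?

6.3 days

Daily accumulation = 28.8 − 7.0 = 21.8 DD/day.
Duration = 137 / 21.8 = 6.284 ≈ 6.3 days.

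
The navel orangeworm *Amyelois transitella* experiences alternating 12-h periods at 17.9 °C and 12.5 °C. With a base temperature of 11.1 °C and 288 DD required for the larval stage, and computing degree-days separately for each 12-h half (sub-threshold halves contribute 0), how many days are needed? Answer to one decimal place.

70.2 days

Day half: max(0, 17.9 − 11.1) × 0.5 = 6.8 × 0.5 = 3.40 DD.
Night half: max(0, 12.5 − 11.1) × 0.5 = 1.4 × 0.5 = 0.70 DD.
Per 24 h: 4.10 DD/day.
Duration = 288 / 4.10 = 70.244 ≈ 70.2 days.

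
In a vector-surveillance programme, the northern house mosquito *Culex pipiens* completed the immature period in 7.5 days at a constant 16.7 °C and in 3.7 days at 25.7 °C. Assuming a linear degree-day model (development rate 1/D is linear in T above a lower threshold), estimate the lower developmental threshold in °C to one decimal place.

Under the model K = D·(T − T_b), so D₁·(T₁ − T_b) = D₂·(T₂ − T_b).
7.5·(16.7 − T_b) = 3.7·(25.7 − T_b)
T_b = (7.5·16.7 − 3.7·25.7) / (7.5 − 3.7) = 30.16 / 3.8 = 7.937 °C ≈ 7.9 °C.

7.9 °C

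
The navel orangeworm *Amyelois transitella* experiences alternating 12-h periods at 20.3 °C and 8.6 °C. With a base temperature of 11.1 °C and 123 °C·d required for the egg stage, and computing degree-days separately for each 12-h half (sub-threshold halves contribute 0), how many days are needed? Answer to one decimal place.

26.7 days

Day half: max(0, 20.3 − 11.1) × 0.5 = 9.2 × 0.5 = 4.60 DD.
Night half: max(0, 8.6 − 11.1) × 0.5 = 0.0 × 0.5 = 0.00 DD.
Per 24 h: 4.60 DD/day.
Duration = 123 / 4.60 = 26.739 ≈ 26.7 days.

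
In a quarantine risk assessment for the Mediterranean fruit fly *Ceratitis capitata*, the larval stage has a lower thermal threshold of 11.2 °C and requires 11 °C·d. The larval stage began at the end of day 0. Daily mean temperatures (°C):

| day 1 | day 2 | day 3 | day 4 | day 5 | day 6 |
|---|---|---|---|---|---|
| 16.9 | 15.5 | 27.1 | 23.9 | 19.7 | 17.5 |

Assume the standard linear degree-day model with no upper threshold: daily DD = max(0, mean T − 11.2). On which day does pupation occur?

Daily DD above 11.2 °C: 5.7, 4.3, 15.9, 12.7, 8.5, 6.3.
Cumulative: 5.7, 10.0, 25.9, 38.6, 47.1, 53.4.
The total first reaches 11 DD on day 3.

day 3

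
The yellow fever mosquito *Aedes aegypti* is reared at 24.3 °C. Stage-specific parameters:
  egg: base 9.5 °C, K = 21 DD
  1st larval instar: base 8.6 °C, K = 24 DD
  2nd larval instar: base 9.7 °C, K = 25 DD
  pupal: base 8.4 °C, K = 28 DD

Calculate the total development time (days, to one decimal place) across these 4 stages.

egg: 21 / (24.3 − 9.5) = 21 / 14.8 = 1.419 d.
1st larval instar: 24 / (24.3 − 8.6) = 24 / 15.7 = 1.529 d.
2nd larval instar: 25 / (24.3 − 9.7) = 25 / 14.6 = 1.712 d.
pupal: 28 / (24.3 − 8.4) = 28 / 15.9 = 1.761 d.
Sum = 6.421 ≈ 6.4 days.

6.4 days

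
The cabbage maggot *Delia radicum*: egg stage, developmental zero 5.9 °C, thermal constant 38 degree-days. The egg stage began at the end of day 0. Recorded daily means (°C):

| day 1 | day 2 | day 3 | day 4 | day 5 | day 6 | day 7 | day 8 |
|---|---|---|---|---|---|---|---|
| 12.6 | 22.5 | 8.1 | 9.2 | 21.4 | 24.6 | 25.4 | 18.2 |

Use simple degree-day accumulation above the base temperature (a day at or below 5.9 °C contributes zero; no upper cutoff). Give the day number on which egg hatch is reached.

Daily DD above 5.9 °C: 6.7, 16.6, 2.2, 3.3, 15.5, 18.7, 19.5, 12.3.
Cumulative: 6.7, 23.3, 25.5, 28.8, 44.3, 63.0, 82.5, 94.8.
The total first reaches 38 DD on day 5.

day 5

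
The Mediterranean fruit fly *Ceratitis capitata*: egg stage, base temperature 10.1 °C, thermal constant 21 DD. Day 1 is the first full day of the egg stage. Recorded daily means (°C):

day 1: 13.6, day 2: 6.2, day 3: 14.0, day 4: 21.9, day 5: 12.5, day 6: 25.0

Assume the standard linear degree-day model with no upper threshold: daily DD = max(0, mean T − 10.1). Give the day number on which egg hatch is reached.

Daily DD above 10.1 °C: 3.5, 0.0, 3.9, 11.8, 2.4, 14.9.
Cumulative: 3.5, 3.5, 7.4, 19.2, 21.6, 36.5.
The total first reaches 21 DD on day 5.

day 5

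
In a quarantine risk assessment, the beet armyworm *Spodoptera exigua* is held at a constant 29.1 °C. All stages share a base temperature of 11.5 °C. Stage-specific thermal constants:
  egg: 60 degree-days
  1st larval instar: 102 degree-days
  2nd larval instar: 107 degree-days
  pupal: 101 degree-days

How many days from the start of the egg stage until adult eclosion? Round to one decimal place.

21.0 days

Daily accumulation at 29.1 °C = 29.1 − 11.5 = 17.6 DD/day.
Total K = 60 + 102 + 107 + 101 = 370 DD.
Total duration = 370 / 17.6 = 21.023 ≈ 21.0 days.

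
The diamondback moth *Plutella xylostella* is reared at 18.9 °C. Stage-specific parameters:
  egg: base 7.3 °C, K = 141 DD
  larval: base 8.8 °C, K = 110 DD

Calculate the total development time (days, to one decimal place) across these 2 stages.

egg: 141 / (18.9 − 7.3) = 141 / 11.6 = 12.155 d.
larval: 110 / (18.9 − 8.8) = 110 / 10.1 = 10.891 d.
Sum = 23.046 ≈ 23.0 days.

23.0 days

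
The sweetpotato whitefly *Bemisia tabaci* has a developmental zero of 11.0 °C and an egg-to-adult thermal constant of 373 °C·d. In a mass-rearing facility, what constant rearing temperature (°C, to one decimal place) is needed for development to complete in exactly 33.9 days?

Required daily accumulation = 373 / 33.9 = 11.003 DD/day.
T = T_base + 11.003 = 11.0 + 11.003 = 22.003 ≈ 22.0 °C.

22.0 °C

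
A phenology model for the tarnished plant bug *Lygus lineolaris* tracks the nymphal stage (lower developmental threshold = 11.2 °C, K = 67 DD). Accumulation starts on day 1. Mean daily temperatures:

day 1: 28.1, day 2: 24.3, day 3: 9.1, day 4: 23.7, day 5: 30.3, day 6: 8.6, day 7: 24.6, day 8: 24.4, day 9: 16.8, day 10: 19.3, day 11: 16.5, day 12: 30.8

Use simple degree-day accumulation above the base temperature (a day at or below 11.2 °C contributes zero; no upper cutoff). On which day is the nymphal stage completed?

day 7

Daily DD above 11.2 °C: 16.9, 13.1, 0.0, 12.5, 19.1, 0.0, 13.4, 13.2, 5.6, 8.1, 5.3, 19.6.
Cumulative: 16.9, 30.0, 30.0, 42.5, 61.6, 61.6, 75.0, 88.2, 93.8, 101.9, 107.2, 126.8.
The total first reaches 67 DD on day 7.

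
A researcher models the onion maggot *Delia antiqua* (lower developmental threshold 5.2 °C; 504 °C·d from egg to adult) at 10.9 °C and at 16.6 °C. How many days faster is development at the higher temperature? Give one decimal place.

At 10.9 °C: 504 / (10.9 − 5.2) = 504 / 5.7 = 88.421 d.
At 16.6 °C: 504 / (16.6 − 5.2) = 504 / 11.4 = 44.211 d.
Difference = |88.421 − 44.211| = 44.211 ≈ 44.2 days.

44.2 days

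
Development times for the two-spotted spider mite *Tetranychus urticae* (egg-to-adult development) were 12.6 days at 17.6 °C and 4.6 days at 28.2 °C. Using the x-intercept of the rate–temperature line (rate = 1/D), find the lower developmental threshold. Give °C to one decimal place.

Equal thermal constants: D₁(T₁ − T_b) = D₂(T₂ − T_b).
12.6·(17.6 − T_b) = 4.6·(28.2 − T_b)
T_b = (12.6·17.6 − 4.6·28.2) / (12.6 − 4.6) = 92.04 / 8.0 = 11.505 °C ≈ 11.5 °C.

11.5 °C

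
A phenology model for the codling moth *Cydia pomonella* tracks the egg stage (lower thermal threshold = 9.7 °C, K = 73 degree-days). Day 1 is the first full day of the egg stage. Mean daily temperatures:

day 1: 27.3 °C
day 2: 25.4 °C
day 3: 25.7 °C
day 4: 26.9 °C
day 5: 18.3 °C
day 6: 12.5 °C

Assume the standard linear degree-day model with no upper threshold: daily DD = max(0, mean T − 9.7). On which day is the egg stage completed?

day 5

Daily DD above 9.7 °C: 17.6, 15.7, 16.0, 17.2, 8.6, 2.8.
Cumulative: 17.6, 33.3, 49.3, 66.5, 75.1, 77.9.
The total first reaches 73 DD on day 5.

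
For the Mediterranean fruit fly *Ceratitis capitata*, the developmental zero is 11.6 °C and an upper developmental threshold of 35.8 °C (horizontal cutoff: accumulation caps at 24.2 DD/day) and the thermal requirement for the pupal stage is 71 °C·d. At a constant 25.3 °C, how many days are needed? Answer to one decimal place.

5.2 days

Daily accumulation = 25.3 − 11.6 = 13.7 DD/day.
Duration = 71 / 13.7 = 5.182 ≈ 5.2 days.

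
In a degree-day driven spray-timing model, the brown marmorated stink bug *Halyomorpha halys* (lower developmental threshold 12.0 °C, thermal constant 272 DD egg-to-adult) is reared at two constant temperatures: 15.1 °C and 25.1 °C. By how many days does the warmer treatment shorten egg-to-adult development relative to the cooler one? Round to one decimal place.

67.0 days

At 15.1 °C: 272 / (15.1 − 12.0) = 272 / 3.1 = 87.742 d.
At 25.1 °C: 272 / (25.1 − 12.0) = 272 / 13.1 = 20.763 d.
Difference = |87.742 − 20.763| = 66.979 ≈ 67.0 days.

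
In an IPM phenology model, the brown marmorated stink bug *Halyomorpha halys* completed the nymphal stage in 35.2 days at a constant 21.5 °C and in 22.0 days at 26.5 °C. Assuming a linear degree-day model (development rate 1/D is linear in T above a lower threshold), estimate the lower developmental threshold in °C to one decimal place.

13.2 °C

Equal thermal constants: D₁(T₁ − T_b) = D₂(T₂ − T_b).
35.2·(21.5 − T_b) = 22.0·(26.5 − T_b)
T_b = (35.2·21.5 − 22.0·26.5) / (35.2 − 22.0) = 173.80 / 13.2 = 13.167 °C ≈ 13.2 °C.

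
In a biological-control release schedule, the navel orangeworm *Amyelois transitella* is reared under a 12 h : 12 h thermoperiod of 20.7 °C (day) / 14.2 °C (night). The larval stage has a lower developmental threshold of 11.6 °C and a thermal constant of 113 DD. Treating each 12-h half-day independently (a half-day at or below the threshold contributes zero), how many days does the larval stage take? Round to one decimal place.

Day half: max(0, 20.7 − 11.6) × 0.5 = 9.1 × 0.5 = 4.55 DD.
Night half: max(0, 14.2 − 11.6) × 0.5 = 2.6 × 0.5 = 1.30 DD.
Per 24 h: 5.85 DD/day.
Duration = 113 / 5.85 = 19.316 ≈ 19.3 days.

19.3 days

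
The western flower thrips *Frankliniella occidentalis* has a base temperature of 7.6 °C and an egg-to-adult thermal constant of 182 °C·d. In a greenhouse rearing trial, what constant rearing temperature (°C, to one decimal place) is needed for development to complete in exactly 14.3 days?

Required daily accumulation = 182 / 14.3 = 12.727 DD/day.
T = T_base + 12.727 = 7.6 + 12.727 = 20.327 ≈ 20.3 °C.

20.3 °C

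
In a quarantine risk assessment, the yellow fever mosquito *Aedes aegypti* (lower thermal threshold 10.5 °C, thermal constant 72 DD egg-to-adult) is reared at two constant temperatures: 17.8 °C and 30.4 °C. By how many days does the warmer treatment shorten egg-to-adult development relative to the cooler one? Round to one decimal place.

At 17.8 °C: 72 / (17.8 − 10.5) = 72 / 7.3 = 9.863 d.
At 30.4 °C: 72 / (30.4 − 10.5) = 72 / 19.9 = 3.618 d.
Difference = |9.863 − 3.618| = 6.245 ≈ 6.2 days.

6.2 days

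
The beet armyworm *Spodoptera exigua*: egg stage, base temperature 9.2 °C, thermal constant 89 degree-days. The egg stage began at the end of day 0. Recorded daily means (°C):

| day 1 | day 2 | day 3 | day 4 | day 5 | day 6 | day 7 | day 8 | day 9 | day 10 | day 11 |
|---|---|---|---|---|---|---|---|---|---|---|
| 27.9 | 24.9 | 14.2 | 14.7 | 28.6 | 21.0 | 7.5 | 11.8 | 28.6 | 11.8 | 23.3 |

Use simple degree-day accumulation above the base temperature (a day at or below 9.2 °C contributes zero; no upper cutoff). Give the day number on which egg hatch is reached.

Daily DD above 9.2 °C: 18.7, 15.7, 5.0, 5.5, 19.4, 11.8, 0.0, 2.6, 19.4, 2.6, 14.1.
Cumulative: 18.7, 34.4, 39.4, 44.9, 64.3, 76.1, 76.1, 78.7, 98.1, 100.7, 114.8.
The total first reaches 89 DD on day 9.

day 9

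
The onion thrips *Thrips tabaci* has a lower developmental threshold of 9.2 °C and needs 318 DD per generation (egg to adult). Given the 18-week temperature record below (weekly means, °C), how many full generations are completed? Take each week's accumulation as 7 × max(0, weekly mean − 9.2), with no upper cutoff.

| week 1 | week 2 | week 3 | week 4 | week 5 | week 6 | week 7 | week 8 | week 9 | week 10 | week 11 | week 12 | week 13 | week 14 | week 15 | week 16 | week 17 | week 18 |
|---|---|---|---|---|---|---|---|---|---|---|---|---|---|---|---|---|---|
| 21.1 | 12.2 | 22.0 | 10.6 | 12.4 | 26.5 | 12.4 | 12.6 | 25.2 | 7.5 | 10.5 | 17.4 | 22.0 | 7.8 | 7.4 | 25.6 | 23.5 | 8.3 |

Weekly DD (7 × max(0, T̄ − 9.2)): 83.3, 21.0, 89.6, 9.8, 22.4, 121.1, 22.4, 23.8, 112.0, 0.0, 9.1, 57.4, 89.6, 0.0, 0.0, 114.8, 100.1, 0.0.
Season total = 876.4 DD.
Complete generations = ⌊876.4 / 318⌋ = 2.

2 generations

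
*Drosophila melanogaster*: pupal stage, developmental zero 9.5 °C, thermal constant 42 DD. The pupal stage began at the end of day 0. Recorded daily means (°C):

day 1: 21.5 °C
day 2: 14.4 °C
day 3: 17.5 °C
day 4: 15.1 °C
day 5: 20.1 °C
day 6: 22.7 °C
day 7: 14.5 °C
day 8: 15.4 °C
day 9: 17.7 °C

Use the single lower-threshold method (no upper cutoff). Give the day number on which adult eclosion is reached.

Daily DD above 9.5 °C: 12.0, 4.9, 8.0, 5.6, 10.6, 13.2, 5.0, 5.9, 8.2.
Cumulative: 12.0, 16.9, 24.9, 30.5, 41.1, 54.3, 59.3, 65.2, 73.4.
The total first reaches 42 DD on day 6.

day 6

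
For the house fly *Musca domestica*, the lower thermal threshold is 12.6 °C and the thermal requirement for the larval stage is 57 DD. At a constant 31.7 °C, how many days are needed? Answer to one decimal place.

Daily accumulation = 31.7 − 12.6 = 19.1 DD/day.
Duration = 57 / 19.1 = 2.984 ≈ 3.0 days.

3.0 days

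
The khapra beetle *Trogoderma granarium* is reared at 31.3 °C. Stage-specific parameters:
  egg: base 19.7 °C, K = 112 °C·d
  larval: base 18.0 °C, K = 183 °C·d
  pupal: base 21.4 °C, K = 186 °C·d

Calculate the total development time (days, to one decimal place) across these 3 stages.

egg: 112 / (31.3 − 19.7) = 112 / 11.6 = 9.655 d.
larval: 183 / (31.3 − 18.0) = 183 / 13.3 = 13.759 d.
pupal: 186 / (31.3 − 21.4) = 186 / 9.9 = 18.788 d.
Sum = 42.202 ≈ 42.2 days.

42.2 days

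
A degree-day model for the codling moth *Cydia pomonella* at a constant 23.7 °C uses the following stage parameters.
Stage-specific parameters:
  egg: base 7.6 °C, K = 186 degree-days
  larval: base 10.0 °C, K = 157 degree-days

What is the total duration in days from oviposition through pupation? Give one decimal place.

egg: 186 / (23.7 − 7.6) = 186 / 16.1 = 11.553 d.
larval: 157 / (23.7 − 10.0) = 157 / 13.7 = 11.460 d.
Sum = 23.013 ≈ 23.0 days.

23.0 days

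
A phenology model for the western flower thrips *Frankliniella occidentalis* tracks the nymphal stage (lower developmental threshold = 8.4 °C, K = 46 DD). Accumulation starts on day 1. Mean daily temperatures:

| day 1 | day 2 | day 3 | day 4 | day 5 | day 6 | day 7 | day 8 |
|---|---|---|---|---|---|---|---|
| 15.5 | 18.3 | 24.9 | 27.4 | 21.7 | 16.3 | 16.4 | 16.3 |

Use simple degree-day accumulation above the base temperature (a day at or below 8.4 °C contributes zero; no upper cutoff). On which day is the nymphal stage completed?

Daily DD above 8.4 °C: 7.1, 9.9, 16.5, 19.0, 13.3, 7.9, 8.0, 7.9.
Cumulative: 7.1, 17.0, 33.5, 52.5, 65.8, 73.7, 81.7, 89.6.
The total first reaches 46 DD on day 4.

day 4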